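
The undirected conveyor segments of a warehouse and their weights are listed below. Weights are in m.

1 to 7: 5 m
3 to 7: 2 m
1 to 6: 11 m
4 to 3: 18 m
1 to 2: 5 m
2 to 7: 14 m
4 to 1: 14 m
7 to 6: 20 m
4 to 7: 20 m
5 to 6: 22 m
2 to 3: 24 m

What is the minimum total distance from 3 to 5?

40 m

Settle nodes by increasing distance from 3:
3: 0
7: 2  (via 3)
1: 7  (via 7)
2: 12  (via 1)
4: 18  (via 3)
6: 18  (via 1)
5: 40  (via 6)
Shortest route: 3–7–1–6–5 = 40 m.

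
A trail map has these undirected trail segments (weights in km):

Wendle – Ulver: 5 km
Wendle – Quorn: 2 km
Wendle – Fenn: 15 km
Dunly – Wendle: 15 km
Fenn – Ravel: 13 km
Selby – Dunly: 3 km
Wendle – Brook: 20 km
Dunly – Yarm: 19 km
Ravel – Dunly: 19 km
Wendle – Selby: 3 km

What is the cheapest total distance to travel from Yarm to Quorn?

Shortest distances from Yarm:
Yarm: 0
Dunly: 19  (via Yarm)
Selby: 22  (via Dunly)
Wendle: 25  (via Selby)
Quorn: 27  (via Wendle)
Shortest route: Yarm–Dunly–Selby–Wendle–Quorn = 27 km.

27 km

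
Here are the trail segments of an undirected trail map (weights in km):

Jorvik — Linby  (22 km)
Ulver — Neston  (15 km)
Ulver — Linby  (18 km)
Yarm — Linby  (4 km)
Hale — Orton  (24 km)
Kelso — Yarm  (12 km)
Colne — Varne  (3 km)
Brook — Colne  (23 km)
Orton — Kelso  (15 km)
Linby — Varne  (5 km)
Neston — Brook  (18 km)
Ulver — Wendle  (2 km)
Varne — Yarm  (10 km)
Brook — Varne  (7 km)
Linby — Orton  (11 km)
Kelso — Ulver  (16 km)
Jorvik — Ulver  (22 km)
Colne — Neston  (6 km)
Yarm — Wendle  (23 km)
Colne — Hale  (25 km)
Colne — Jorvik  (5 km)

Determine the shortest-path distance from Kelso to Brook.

28 km

Running Dijkstra from Kelso:
Kelso: 0
Yarm: 12  (via Kelso)
Orton: 15  (via Kelso)
Ulver: 16  (via Kelso)
Linby: 16  (via Yarm)
Wendle: 18  (via Ulver)
Varne: 21  (via Linby)
Colne: 24  (via Varne)
Brook: 28  (via Varne)
Shortest route: Kelso → Yarm → Linby → Varne → Brook = 28 km.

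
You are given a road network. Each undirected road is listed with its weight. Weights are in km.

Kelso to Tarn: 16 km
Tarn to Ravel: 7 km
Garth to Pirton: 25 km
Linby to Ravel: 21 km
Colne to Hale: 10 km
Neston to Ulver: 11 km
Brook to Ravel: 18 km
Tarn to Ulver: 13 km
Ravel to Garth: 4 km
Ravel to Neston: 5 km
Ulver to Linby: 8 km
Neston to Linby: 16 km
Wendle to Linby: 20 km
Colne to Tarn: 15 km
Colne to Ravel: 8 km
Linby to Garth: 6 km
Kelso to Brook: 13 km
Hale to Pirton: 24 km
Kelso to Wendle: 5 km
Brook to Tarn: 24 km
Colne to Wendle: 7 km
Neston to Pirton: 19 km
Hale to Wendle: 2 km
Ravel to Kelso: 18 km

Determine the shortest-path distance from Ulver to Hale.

30 km

Running Dijkstra from Ulver:
Ulver: 0
Linby: 8  (via Ulver)
Neston: 11  (via Ulver)
Tarn: 13  (via Ulver)
Garth: 14  (via Linby)
Ravel: 16  (via Neston)
Colne: 24  (via Ravel)
Wendle: 28  (via Linby)
Kelso: 29  (via Tarn)
Hale: 30  (via Wendle)
Shortest route: Ulver → Linby → Wendle → Hale = 30 km.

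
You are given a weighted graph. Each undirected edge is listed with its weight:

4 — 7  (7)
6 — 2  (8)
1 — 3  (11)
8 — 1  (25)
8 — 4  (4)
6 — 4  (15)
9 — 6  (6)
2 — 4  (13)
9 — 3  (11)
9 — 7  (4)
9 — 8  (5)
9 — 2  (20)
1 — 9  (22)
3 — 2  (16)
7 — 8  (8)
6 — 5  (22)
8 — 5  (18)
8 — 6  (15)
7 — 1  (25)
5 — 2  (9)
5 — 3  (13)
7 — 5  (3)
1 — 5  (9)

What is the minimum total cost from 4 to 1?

19

Running Dijkstra from 4:
4: 0
8: 4  (via 4)
7: 7  (via 4)
9: 9  (via 8)
5: 10  (via 7)
2: 13  (via 4)
6: 15  (via 4)
1: 19  (via 5)
Shortest route: 4 → 7 → 5 → 1 = 19.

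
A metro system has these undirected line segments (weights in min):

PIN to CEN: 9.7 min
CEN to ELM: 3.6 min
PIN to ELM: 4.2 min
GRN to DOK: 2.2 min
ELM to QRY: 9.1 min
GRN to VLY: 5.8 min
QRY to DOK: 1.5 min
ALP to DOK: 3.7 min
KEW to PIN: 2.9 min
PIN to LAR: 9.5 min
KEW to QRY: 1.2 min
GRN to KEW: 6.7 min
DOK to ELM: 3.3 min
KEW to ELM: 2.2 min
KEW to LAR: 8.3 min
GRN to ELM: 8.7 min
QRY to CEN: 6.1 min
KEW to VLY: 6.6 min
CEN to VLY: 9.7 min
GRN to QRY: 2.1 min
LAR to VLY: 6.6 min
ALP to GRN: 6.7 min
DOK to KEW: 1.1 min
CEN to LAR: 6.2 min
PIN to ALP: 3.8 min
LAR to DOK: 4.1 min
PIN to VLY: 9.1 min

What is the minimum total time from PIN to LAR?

Candidate routes:
PIN - KEW - DOK - LAR: 2.9+1.1+4.1 = 8.1
PIN - KEW - QRY - DOK - LAR: 2.9+1.2+1.5+4.1 = 9.7
PIN - LAR: 9.5 = 9.5
The minimum is 8.1 min via PIN - KEW - DOK - LAR.

8.1 min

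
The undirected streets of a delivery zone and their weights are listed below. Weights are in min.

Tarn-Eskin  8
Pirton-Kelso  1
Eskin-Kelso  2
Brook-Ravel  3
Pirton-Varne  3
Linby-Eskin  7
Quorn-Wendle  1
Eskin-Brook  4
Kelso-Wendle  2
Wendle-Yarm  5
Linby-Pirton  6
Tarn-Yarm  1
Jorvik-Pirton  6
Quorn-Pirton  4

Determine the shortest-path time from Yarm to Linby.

14 min

Enumerating some paths:
Yarm–Tarn–Eskin–Linby: 1+8+7 = 16
Yarm–Wendle–Kelso–Pirton–Linby: 5+2+1+6 = 14
The minimum is 14 min via Yarm–Wendle–Kelso–Pirton–Linby.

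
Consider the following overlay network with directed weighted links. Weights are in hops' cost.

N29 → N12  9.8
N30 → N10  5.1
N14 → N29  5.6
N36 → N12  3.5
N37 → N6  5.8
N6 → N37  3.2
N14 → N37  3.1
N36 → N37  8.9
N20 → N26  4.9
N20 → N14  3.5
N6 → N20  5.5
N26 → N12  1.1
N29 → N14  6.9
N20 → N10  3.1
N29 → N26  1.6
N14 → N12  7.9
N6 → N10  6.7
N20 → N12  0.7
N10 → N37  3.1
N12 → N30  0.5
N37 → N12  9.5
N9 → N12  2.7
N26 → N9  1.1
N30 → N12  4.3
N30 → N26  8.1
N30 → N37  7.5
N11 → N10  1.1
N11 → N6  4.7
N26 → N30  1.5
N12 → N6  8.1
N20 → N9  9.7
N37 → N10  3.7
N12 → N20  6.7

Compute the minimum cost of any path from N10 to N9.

Settle nodes by increasing distance from N10:
N10: 0
N37: 3.1  (via N10)
N6: 8.9  (via N37)
N12: 12.6  (via N37)
N30: 13.1  (via N12)
N20: 14.4  (via N6)
N14: 17.9  (via N20)
N26: 19.3  (via N20)
N9: 20.4  (via N26)
Shortest route: N10 → N37 → N6 → N20 → N26 → N9 = 20.4 hops' cost.

20.4 hops' cost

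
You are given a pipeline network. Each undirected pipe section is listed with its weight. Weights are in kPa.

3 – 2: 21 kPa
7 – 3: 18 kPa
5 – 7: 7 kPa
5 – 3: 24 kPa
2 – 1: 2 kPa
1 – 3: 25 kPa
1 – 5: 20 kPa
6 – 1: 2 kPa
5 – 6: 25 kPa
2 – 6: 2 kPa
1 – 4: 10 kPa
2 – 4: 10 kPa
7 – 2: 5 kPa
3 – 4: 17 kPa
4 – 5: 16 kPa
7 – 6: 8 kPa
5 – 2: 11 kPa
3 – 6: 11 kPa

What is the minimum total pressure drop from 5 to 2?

11 kPa

Shortest distances from 5:
5: 0
7: 7  (via 5)
2: 11  (via 5)
Shortest route: 5–2 = 11 kPa.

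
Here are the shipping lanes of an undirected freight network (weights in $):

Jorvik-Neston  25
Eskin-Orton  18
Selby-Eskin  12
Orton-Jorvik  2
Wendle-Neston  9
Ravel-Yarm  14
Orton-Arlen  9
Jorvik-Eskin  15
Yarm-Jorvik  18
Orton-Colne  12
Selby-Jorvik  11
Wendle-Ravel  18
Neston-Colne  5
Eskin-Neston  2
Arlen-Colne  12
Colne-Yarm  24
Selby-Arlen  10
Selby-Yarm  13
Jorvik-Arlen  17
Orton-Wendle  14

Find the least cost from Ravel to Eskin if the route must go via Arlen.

Shortest Ravel→Arlen: Ravel → Yarm → Selby → Arlen = 37
Best Arlen to Eskin: Arlen → Colne → Neston → Eskin costing 19
Total via Arlen: 37 + 19 = $56.

$56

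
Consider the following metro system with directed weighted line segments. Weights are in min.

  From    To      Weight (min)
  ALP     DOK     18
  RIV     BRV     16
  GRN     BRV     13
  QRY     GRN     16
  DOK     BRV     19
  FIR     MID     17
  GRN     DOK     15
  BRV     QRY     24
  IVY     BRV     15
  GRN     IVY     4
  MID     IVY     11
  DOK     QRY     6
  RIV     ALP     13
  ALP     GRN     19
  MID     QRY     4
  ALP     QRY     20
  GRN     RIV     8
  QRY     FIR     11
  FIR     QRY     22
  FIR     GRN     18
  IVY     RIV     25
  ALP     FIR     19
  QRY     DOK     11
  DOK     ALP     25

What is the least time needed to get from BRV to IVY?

44 min

Running Dijkstra from BRV:
BRV: 0
QRY: 24  (via BRV)
FIR: 35  (via QRY)
DOK: 35  (via QRY)
GRN: 40  (via QRY)
IVY: 44  (via GRN)
Shortest route: BRV–QRY–GRN–IVY = 44 min.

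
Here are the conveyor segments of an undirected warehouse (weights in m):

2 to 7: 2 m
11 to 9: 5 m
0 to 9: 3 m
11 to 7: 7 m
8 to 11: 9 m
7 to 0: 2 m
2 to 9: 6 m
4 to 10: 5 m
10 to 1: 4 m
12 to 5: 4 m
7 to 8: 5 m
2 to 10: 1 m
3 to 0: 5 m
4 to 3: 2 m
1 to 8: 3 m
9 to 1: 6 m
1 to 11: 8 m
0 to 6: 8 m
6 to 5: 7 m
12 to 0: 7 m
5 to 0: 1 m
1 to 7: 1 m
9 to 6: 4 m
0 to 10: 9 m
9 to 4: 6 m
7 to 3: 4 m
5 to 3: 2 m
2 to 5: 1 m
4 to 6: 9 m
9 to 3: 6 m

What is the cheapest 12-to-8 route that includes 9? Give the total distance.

17 m

Best 12 to 9: 12 → 5 → 0 → 9 costing 8
Best 9 to 8: 9 → 1 → 8 costing 9
Total via 9: 8 + 9 = 17 m.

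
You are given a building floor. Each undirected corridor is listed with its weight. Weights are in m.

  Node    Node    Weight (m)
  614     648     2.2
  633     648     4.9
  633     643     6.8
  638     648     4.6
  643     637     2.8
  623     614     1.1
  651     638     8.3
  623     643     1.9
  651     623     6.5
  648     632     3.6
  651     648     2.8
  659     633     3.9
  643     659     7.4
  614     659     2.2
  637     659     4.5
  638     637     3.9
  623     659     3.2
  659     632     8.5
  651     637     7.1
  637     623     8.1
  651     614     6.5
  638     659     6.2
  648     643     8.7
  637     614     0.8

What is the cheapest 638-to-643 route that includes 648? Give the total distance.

Best 638 to 648: 638–648 costing 4.6
Shortest 648→643: 648–614–623–643 = 5.2
Total via 648: 4.6 + 5.2 = 9.8 m.

9.8 m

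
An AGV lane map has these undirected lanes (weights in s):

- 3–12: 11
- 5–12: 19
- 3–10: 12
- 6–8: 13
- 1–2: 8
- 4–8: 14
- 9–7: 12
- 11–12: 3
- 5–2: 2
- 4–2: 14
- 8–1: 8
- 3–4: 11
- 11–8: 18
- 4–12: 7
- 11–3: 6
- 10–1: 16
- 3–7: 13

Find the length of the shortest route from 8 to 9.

Shortest distances from 8:
8: 0
1: 8  (via 8)
6: 13  (via 8)
4: 14  (via 8)
2: 16  (via 1)
5: 18  (via 2)
11: 18  (via 8)
12: 21  (via 4)
3: 24  (via 11)
10: 24  (via 1)
7: 37  (via 3)
9: 49  (via 7)
Shortest route: 8 → 11 → 3 → 7 → 9 = 49 s.

49 s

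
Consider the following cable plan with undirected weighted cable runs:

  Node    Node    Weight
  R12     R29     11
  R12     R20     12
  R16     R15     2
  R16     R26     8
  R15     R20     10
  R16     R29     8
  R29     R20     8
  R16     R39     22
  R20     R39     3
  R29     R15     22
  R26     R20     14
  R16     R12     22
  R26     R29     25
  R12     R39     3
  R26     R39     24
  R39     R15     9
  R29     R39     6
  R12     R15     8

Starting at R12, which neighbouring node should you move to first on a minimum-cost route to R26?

R15

Enumerating some paths:
R12 - R15 - R16 - R26: 8+2+8 = 18
R12 - R39 - R15 - R16 - R26: 3+9+2+8 = 22
R12 - R39 - R29 - R16 - R26: 3+6+8+8 = 25
R12 - R39 - R20 - R26: 3+3+14 = 20
Cheapest is R12 - R15 - R16 - R26 at 18.
So from R12 the first move is to R15.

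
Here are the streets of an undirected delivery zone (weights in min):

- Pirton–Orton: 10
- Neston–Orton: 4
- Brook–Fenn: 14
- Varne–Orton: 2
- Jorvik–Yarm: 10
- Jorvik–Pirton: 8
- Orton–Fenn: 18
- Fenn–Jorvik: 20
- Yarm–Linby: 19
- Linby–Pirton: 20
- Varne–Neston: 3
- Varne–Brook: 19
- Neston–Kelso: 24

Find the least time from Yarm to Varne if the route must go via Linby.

Shortest Yarm→Linby: Yarm → Linby = 19
Shortest Linby→Varne: Linby → Pirton → Orton → Varne = 32
Total via Linby: 19 + 32 = 51 min.

51 min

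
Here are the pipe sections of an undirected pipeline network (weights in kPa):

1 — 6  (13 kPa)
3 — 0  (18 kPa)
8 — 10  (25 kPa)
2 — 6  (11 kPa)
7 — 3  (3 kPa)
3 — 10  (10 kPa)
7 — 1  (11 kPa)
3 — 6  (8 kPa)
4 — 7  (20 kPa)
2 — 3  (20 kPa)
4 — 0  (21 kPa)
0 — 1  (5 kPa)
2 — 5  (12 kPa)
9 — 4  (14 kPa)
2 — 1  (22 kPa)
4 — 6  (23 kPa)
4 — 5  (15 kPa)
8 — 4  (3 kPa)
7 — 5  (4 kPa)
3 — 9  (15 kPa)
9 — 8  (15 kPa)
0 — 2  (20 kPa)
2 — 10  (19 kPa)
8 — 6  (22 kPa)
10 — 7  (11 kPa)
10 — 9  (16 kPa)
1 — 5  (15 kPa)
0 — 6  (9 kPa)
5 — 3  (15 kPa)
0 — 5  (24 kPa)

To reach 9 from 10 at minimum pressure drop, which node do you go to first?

Candidate routes:
10–3–9: 10+15 = 25
10–9: 16 = 16
The minimum is 16 kPa via 10–9.
So from 10 the first move is to 9.

9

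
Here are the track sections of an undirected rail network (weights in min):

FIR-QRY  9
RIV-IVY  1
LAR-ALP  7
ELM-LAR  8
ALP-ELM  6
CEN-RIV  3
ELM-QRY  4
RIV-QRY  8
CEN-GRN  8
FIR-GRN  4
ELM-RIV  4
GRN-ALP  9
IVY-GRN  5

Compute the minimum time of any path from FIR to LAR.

Compare a few routes:
FIR - GRN - ALP - LAR: 4+9+7 = 20
FIR - QRY - ELM - LAR: 9+4+8 = 21
Cheapest is FIR - GRN - ALP - LAR at 20 min.

20 min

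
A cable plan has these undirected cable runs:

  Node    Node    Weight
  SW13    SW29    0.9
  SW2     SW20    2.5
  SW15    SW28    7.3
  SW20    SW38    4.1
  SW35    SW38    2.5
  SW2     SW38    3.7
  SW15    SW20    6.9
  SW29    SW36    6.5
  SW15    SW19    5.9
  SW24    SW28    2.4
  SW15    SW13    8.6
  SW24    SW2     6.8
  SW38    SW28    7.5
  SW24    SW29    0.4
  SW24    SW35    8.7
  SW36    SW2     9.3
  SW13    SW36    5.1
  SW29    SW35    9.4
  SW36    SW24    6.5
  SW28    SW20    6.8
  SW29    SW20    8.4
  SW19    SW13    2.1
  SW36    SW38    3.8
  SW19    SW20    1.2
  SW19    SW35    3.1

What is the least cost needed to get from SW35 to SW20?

Compare a few routes:
SW35 → SW19 → SW20: 3.1+1.2 = 4.3
SW35 → SW38 → SW20: 2.5+4.1 = 6.6
Cheapest is SW35 → SW19 → SW20 at 4.3.

4.3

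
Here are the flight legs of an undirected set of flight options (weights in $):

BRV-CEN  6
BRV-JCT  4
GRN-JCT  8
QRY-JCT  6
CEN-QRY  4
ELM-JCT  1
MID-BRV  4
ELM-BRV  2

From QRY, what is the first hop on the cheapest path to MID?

JCT

Enumerating some paths:
QRY → JCT → BRV → MID: 6+4+4 = 14
QRY → JCT → ELM → BRV → MID: 6+1+2+4 = 13
QRY → CEN → BRV → MID: 4+6+4 = 14
The minimum is $13 via QRY → JCT → ELM → BRV → MID.
So from QRY the first move is to JCT.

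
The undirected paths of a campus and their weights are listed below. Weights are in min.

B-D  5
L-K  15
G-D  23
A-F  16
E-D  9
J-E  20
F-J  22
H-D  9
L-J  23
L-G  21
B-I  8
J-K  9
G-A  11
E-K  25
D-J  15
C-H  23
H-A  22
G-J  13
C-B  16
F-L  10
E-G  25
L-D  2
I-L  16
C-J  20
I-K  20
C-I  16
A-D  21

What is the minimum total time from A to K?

33 min

Enumerating some paths:
A–G–J–K: 11+13+9 = 33
A–D–L–K: 21+2+15 = 38
A–F–L–K: 16+10+15 = 41
Cheapest is A–G–J–K at 33 min.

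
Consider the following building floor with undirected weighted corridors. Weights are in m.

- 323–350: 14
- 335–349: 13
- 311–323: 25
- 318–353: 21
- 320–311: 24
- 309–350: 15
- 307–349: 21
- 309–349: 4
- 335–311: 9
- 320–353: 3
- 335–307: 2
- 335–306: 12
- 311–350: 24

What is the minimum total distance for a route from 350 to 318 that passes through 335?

Best 350 to 335: 350–309–349–335 costing 32
Shortest 335→318: 335–311–320–353–318 = 57
Total via 335: 32 + 57 = 89 m.

89 m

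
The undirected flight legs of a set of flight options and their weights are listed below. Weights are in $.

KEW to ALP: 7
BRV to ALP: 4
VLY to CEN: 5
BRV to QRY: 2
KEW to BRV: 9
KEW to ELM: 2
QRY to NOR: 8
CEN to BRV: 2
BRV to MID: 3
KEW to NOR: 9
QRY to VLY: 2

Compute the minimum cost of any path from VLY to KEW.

Candidate routes:
VLY - CEN - BRV - ALP - KEW: 5+2+4+7 = 18
VLY - CEN - BRV - KEW: 5+2+9 = 16
VLY - QRY - BRV - ALP - KEW: 2+2+4+7 = 15
VLY - QRY - BRV - KEW: 2+2+9 = 13
Cheapest is VLY - QRY - BRV - KEW at $13.

$13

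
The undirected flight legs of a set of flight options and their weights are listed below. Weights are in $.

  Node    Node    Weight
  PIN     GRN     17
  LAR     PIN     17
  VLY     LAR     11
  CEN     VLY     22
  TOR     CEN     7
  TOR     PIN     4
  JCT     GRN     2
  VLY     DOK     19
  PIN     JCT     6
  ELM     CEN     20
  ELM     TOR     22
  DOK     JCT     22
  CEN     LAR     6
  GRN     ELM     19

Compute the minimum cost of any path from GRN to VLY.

$36

Enumerating some paths:
GRN → JCT → PIN → LAR → VLY: 2+6+17+11 = 36
GRN → JCT → PIN → TOR → CEN → VLY: 2+6+4+7+22 = 41
GRN → JCT → DOK → VLY: 2+22+19 = 43
GRN → PIN → TOR → CEN → LAR → VLY: 17+4+7+6+11 = 45
The minimum is $36 via GRN → JCT → PIN → LAR → VLY.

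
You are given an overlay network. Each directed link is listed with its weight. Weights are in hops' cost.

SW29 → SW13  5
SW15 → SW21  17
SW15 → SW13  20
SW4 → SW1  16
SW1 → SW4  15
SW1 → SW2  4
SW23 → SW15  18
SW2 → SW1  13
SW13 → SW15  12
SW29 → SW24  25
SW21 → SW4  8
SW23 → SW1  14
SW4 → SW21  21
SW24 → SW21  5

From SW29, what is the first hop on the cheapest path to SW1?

Compare a few routes:
SW29 - SW24 - SW21 - SW4 - SW1: 25+5+8+16 = 54
SW29 - SW13 - SW15 - SW21 - SW4 - SW1: 5+12+17+8+16 = 58
Cheapest is SW29 - SW24 - SW21 - SW4 - SW1 at 54 hops' cost.
So from SW29 the first move is to SW24.

SW24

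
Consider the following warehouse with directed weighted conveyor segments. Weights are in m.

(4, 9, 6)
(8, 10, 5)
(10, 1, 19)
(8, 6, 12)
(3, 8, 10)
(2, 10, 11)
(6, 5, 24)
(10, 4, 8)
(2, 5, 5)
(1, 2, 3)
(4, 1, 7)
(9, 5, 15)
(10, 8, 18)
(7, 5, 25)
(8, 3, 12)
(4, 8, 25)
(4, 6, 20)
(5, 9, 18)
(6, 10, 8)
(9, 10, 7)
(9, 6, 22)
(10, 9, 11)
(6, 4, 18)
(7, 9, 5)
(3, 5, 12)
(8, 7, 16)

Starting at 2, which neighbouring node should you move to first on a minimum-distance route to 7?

10

Enumerating some paths:
2 - 5 - 9 - 10 - 8 - 7: 5+18+7+18+16 = 64
2 - 10 - 4 - 8 - 7: 11+8+25+16 = 60
2 - 10 - 8 - 7: 11+18+16 = 45
Cheapest is 2 - 10 - 8 - 7 at 45 m.
So from 2 the first move is to 10.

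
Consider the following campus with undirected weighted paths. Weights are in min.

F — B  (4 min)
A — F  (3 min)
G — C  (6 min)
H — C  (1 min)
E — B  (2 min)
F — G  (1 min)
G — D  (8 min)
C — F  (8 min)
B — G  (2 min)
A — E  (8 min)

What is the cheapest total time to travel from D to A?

12 min

Running Dijkstra from D:
D: 0
G: 8  (via D)
F: 9  (via G)
B: 10  (via G)
A: 12  (via F)
Shortest route: D–G–F–A = 12 min.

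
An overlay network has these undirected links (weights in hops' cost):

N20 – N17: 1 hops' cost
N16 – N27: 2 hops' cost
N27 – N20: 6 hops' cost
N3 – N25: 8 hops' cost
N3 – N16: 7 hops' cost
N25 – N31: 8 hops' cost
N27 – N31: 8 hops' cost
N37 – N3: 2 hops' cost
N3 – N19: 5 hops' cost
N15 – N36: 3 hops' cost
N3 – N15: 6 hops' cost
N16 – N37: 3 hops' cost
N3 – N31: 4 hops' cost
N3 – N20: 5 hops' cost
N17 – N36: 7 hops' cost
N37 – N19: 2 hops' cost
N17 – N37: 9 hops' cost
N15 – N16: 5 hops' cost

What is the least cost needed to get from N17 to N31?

10 hops' cost

Candidate routes:
N17 - N20 - N27 - N31: 1+6+8 = 15
N17 - N20 - N27 - N16 - N37 - N3 - N31: 1+6+2+3+2+4 = 18
N17 - N37 - N3 - N31: 9+2+4 = 15
N17 - N20 - N3 - N31: 1+5+4 = 10
Cheapest is N17 - N20 - N3 - N31 at 10 hops' cost.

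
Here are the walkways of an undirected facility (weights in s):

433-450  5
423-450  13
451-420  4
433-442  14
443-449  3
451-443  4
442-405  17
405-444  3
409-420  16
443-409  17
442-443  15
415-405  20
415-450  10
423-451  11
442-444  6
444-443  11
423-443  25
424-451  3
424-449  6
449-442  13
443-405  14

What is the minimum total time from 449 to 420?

11 s

Compare a few routes:
449 → 424 → 451 → 420: 6+3+4 = 13
449 → 443 → 451 → 420: 3+4+4 = 11
Cheapest is 449 → 443 → 451 → 420 at 11 s.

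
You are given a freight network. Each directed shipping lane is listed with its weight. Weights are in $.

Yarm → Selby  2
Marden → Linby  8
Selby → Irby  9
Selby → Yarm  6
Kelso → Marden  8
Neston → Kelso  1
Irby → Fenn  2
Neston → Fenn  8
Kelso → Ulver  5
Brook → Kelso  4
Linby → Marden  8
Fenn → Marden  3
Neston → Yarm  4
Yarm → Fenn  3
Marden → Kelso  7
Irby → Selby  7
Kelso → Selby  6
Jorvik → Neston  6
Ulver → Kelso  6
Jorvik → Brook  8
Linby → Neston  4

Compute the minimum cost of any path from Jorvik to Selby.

$12

Shortest distances from Jorvik:
Jorvik: 0
Neston: 6  (via Jorvik)
Kelso: 7  (via Neston)
Brook: 8  (via Jorvik)
Yarm: 10  (via Neston)
Selby: 12  (via Yarm)
Shortest route: Jorvik–Neston–Yarm–Selby = $12.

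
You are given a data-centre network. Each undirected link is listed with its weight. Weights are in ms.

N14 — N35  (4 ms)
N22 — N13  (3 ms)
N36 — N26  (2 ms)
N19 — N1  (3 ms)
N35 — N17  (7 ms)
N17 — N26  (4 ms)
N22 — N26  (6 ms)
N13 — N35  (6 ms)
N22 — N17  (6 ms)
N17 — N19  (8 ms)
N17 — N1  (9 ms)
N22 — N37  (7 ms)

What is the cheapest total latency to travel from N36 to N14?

17 ms

Shortest distances from N36:
N36: 0
N26: 2  (via N36)
N17: 6  (via N26)
N22: 8  (via N26)
N13: 11  (via N22)
N35: 13  (via N17)
N19: 14  (via N17)
N1: 15  (via N17)
N37: 15  (via N22)
N14: 17  (via N35)
Shortest route: N36–N26–N17–N35–N14 = 17 ms.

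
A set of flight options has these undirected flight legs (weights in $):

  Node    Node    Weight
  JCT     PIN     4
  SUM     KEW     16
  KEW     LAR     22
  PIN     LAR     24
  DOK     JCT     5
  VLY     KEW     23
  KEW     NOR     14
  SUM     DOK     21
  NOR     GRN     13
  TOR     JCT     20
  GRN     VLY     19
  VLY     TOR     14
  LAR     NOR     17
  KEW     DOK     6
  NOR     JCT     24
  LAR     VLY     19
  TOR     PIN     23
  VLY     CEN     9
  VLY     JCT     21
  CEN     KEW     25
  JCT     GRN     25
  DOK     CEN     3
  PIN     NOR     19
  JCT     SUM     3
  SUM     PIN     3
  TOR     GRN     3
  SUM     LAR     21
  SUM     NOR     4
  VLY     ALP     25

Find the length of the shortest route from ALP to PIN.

Candidate routes:
ALP–VLY–CEN–DOK–JCT–SUM–PIN: 25+9+3+5+3+3 = 48
ALP–VLY–CEN–DOK–JCT–PIN: 25+9+3+5+4 = 46
Cheapest is ALP–VLY–CEN–DOK–JCT–PIN at $46.

$46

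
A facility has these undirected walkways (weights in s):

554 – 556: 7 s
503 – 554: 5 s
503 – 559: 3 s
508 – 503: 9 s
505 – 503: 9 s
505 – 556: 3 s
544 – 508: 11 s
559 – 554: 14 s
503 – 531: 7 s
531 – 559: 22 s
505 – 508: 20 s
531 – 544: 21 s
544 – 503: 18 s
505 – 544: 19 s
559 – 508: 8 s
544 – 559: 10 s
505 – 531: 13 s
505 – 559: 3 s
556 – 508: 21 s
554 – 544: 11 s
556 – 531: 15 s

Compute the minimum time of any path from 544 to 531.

20 s

Shortest distances from 544:
544: 0
559: 10  (via 544)
554: 11  (via 544)
508: 11  (via 544)
505: 13  (via 559)
503: 13  (via 559)
556: 16  (via 505)
531: 20  (via 503)
Shortest route: 544 → 559 → 503 → 531 = 20 s.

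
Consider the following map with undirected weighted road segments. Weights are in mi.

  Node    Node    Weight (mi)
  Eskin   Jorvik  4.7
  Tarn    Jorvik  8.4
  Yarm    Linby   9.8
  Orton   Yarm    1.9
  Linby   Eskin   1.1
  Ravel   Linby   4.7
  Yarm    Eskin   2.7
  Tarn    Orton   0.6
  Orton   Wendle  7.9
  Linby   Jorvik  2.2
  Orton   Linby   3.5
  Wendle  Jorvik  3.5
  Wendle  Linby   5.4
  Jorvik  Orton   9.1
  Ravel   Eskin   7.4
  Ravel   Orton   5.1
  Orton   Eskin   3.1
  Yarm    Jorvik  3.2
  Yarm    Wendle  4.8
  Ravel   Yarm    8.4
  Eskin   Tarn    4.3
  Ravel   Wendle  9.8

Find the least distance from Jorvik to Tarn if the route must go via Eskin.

7 mi

Shortest Jorvik→Eskin: Jorvik–Linby–Eskin = 3.3
Best Eskin to Tarn: Eskin–Orton–Tarn costing 3.7
Total via Eskin: 3.3 + 3.7 = 7 mi.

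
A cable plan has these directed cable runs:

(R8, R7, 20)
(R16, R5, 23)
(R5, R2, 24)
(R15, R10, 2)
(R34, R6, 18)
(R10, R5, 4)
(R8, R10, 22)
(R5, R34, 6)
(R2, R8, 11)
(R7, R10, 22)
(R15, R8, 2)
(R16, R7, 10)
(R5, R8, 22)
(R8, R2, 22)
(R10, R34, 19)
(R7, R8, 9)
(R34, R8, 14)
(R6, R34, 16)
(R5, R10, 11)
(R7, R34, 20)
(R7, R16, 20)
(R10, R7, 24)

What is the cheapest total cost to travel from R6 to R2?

Compare a few routes:
R6 → R34 → R8 → R2: 16+14+22 = 52
R6 → R34 → R8 → R10 → R5 → R2: 16+14+22+4+24 = 80
R6 → R34 → R8 → R7 → R10 → R5 → R2: 16+14+20+22+4+24 = 100
Cheapest is R6 → R34 → R8 → R2 at 52.

52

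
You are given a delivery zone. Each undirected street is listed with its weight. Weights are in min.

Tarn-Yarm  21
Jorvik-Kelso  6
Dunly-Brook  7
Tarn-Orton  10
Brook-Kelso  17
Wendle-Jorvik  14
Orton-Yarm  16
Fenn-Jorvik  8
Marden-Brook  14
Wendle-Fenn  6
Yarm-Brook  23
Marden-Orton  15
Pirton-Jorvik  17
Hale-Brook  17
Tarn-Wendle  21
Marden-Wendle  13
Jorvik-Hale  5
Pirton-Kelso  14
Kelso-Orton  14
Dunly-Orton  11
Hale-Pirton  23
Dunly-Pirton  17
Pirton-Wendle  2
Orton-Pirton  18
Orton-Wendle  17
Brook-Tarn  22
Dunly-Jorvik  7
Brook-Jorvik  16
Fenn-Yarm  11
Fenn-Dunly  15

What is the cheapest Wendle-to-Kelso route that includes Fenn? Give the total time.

Best Wendle to Fenn: Wendle–Fenn costing 6
Best Fenn to Kelso: Fenn–Jorvik–Kelso costing 14
Total via Fenn: 6 + 14 = 20 min.

20 min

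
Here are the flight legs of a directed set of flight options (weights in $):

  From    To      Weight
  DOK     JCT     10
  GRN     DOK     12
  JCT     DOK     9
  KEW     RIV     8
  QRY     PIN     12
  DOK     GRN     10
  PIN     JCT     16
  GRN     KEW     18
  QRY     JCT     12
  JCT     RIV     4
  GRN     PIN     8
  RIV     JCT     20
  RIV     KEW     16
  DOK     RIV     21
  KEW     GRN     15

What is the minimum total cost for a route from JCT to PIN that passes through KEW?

Shortest JCT→KEW: JCT → RIV → KEW = 20
Shortest KEW→PIN: KEW → GRN → PIN = 23
Total via KEW: 20 + 23 = $43.

$43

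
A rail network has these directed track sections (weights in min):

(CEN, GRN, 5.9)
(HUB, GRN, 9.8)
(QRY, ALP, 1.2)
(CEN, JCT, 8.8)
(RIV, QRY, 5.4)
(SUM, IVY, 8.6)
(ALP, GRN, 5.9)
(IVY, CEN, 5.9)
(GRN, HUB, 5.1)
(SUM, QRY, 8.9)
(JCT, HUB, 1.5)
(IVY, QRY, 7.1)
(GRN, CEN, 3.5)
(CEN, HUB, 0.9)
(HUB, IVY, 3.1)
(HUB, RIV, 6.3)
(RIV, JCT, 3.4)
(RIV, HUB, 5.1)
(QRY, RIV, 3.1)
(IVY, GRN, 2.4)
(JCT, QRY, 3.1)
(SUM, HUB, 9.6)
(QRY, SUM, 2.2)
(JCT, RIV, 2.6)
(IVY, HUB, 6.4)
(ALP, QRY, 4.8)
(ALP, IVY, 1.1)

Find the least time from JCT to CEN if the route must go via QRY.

Best JCT to QRY: JCT → QRY costing 3.1
Best QRY to CEN: QRY → ALP → IVY → CEN costing 8.2
Total via QRY: 3.1 + 8.2 = 11.3 min.

11.3 min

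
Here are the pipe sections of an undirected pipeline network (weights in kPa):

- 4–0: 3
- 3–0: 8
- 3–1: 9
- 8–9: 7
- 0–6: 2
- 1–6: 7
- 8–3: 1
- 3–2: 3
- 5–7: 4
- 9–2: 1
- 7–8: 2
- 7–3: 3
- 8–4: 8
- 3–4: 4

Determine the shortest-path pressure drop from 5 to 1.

16 kPa

Candidate routes:
5 → 7 → 8 → 3 → 4 → 0 → 6 → 1: 4+2+1+4+3+2+7 = 23
5 → 7 → 8 → 3 → 0 → 6 → 1: 4+2+1+8+2+7 = 24
5 → 7 → 3 → 4 → 0 → 6 → 1: 4+3+4+3+2+7 = 23
5 → 7 → 3 → 1: 4+3+9 = 16
Cheapest is 5 → 7 → 3 → 1 at 16 kPa.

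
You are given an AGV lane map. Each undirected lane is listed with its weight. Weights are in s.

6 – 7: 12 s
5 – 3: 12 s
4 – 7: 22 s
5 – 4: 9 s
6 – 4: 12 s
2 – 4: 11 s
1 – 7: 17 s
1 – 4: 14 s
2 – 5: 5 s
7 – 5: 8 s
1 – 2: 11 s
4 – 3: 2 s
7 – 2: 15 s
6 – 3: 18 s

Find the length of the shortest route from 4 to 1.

Compare a few routes:
4 → 2 → 1: 11+11 = 22
4 → 5 → 2 → 1: 9+5+11 = 25
4 → 1: 14 = 14
Cheapest is 4 → 1 at 14 s.

14 s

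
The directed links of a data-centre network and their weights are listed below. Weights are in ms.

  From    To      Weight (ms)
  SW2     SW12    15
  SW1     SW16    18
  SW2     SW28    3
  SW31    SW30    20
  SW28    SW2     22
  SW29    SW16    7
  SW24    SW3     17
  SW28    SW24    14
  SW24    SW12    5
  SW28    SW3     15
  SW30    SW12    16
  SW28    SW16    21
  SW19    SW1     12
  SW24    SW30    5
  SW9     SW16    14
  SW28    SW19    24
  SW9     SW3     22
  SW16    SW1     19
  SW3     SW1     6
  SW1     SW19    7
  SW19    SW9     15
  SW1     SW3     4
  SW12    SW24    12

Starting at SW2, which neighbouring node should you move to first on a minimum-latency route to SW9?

SW28

Candidate routes:
SW2 → SW28 → SW24 → SW3 → SW1 → SW19 → SW9: 3+14+17+6+7+15 = 62
SW2 → SW28 → SW19 → SW9: 3+24+15 = 42
SW2 → SW28 → SW3 → SW1 → SW19 → SW9: 3+15+6+7+15 = 46
Cheapest is SW2 → SW28 → SW19 → SW9 at 42 ms.
So from SW2 the first move is to SW28.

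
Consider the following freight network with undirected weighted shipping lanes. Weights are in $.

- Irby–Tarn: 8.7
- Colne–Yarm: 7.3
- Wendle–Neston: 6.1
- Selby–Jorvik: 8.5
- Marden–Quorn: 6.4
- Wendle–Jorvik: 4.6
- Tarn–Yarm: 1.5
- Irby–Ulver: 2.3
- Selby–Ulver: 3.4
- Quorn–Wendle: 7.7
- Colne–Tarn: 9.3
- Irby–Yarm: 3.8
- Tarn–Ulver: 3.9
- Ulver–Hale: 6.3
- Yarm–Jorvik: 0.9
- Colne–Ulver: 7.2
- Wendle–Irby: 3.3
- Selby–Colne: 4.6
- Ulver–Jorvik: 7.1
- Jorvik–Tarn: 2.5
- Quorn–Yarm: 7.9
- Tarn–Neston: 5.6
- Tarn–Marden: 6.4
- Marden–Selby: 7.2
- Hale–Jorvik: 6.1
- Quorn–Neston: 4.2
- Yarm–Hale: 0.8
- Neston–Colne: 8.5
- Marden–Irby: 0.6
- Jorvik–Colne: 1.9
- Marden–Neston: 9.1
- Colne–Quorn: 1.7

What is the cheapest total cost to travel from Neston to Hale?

$7.9

Settle nodes by increasing distance from Neston:
Neston: 0
Quorn: 4.2  (via Neston)
Tarn: 5.6  (via Neston)
Colne: 5.9  (via Quorn)
Wendle: 6.1  (via Neston)
Yarm: 7.1  (via Tarn)
Jorvik: 7.8  (via Colne)
Hale: 7.9  (via Yarm)
Shortest route: Neston–Tarn–Yarm–Hale = $7.9.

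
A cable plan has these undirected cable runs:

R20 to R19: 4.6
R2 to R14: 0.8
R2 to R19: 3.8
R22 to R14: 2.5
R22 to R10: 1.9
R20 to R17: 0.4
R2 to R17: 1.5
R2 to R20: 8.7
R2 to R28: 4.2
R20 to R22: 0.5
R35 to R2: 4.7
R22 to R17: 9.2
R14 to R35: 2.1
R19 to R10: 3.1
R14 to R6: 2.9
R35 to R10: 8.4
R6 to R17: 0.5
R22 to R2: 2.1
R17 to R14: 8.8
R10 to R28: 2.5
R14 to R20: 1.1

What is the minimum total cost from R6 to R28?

5.8

Candidate routes:
R6 - R17 - R20 - R22 - R10 - R28: 0.5+0.4+0.5+1.9+2.5 = 5.8
R6 - R17 - R2 - R28: 0.5+1.5+4.2 = 6.2
Cheapest is R6 - R17 - R20 - R22 - R10 - R28 at 5.8.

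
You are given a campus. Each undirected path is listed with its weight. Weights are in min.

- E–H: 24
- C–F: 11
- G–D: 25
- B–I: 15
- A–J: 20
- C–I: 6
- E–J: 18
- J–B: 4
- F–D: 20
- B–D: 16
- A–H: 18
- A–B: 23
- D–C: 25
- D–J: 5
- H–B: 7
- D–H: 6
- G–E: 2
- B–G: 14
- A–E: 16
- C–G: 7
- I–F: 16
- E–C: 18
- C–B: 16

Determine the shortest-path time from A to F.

36 min

Enumerating some paths:
A - J - D - F: 20+5+20 = 45
A - H - D - F: 18+6+20 = 44
A - E - C - F: 16+18+11 = 45
A - E - G - C - F: 16+2+7+11 = 36
The minimum is 36 min via A - E - G - C - F.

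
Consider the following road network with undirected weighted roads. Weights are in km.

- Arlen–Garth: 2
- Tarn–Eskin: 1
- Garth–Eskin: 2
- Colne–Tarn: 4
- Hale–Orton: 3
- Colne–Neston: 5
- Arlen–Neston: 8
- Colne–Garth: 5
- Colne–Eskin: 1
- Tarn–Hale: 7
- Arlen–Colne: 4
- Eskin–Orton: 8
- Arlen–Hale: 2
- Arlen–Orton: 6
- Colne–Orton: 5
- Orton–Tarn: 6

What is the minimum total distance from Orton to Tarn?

Shortest distances from Orton:
Orton: 0
Hale: 3  (via Orton)
Colne: 5  (via Orton)
Arlen: 5  (via Hale)
Eskin: 6  (via Colne)
Tarn: 6  (via Orton)
Shortest route: Orton → Tarn = 6 km.

6 km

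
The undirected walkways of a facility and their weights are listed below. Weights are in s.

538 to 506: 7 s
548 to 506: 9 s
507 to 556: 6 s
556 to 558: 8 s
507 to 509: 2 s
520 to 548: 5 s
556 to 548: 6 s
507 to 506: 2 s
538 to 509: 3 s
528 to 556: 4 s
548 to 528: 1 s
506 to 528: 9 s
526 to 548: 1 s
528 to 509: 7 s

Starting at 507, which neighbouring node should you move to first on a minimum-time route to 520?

509

Candidate routes:
507 → 509 → 528 → 548 → 520: 2+7+1+5 = 15
507 → 506 → 548 → 520: 2+9+5 = 16
Cheapest is 507 → 509 → 528 → 548 → 520 at 15 s.
So from 507 the first move is to 509.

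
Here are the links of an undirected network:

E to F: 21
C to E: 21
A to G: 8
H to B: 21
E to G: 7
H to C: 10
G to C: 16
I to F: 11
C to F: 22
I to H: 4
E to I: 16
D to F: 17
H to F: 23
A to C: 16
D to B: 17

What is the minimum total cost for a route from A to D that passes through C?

55

Best A to C: A → C costing 16
Best C to D: C → F → D costing 39
Total via C: 16 + 39 = 55.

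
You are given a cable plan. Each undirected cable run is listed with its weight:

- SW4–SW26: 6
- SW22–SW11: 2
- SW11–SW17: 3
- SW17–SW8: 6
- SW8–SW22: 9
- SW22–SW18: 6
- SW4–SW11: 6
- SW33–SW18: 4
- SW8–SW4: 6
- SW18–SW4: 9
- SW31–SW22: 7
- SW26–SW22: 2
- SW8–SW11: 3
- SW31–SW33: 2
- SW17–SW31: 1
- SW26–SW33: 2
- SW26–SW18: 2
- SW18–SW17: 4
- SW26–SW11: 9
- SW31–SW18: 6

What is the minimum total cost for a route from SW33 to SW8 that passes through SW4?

Best SW33 to SW4: SW33 → SW26 → SW4 costing 8
Shortest SW4→SW8: SW4 → SW8 = 6
Total via SW4: 8 + 6 = 14.

14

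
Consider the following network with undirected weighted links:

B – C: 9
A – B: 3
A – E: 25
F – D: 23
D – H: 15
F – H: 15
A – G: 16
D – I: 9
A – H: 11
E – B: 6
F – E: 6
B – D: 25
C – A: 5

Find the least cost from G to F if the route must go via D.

Shortest G→D: G → A → H → D = 42
Best D to F: D → F costing 23
Total via D: 42 + 23 = 65.

65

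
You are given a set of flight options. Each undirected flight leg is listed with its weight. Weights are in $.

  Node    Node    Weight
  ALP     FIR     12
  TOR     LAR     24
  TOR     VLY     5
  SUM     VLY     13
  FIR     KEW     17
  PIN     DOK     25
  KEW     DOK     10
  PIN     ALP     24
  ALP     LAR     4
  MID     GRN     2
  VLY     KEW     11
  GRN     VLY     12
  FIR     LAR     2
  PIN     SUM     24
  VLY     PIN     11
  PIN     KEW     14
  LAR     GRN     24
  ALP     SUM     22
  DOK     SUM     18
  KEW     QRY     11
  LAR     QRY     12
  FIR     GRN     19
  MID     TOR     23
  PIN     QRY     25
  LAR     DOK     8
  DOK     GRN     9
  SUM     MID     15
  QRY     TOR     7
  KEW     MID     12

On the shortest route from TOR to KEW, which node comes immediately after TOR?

Enumerating some paths:
TOR - VLY - GRN - MID - KEW: 5+12+2+12 = 31
TOR - QRY - KEW: 7+11 = 18
TOR - VLY - PIN - KEW: 5+11+14 = 30
TOR - VLY - KEW: 5+11 = 16
Cheapest is TOR - VLY - KEW at $16.
So from TOR the first move is to VLY.

VLY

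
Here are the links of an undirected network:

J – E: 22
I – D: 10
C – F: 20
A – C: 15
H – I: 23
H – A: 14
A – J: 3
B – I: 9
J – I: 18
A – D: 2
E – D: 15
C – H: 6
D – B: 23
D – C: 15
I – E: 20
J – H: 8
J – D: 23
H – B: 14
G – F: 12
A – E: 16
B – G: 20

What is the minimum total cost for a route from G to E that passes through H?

61

Shortest G→H: G → B → H = 34
Best H to E: H → J → A → E costing 27
Total via H: 34 + 27 = 61.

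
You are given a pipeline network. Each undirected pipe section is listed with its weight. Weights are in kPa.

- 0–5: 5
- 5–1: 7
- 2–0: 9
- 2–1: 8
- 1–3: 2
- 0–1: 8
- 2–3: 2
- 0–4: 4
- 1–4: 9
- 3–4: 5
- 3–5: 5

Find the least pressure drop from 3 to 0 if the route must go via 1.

10 kPa

Best 3 to 1: 3 → 1 costing 2
Best 1 to 0: 1 → 0 costing 8
Total via 1: 2 + 8 = 10 kPa.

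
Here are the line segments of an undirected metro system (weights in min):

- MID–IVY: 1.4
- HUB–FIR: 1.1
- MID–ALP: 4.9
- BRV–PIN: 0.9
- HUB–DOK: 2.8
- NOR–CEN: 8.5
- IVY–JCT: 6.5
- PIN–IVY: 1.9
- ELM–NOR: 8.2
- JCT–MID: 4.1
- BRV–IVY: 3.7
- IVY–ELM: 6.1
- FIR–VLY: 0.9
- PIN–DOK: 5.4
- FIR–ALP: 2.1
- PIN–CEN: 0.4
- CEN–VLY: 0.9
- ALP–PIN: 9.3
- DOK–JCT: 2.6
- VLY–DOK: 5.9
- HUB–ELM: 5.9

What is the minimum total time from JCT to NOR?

16.3 min

Enumerating some paths:
JCT–MID–IVY–PIN–CEN–NOR: 4.1+1.4+1.9+0.4+8.5 = 16.3
JCT–DOK–HUB–FIR–VLY–CEN–NOR: 2.6+2.8+1.1+0.9+0.9+8.5 = 16.8
The minimum is 16.3 min via JCT–MID–IVY–PIN–CEN–NOR.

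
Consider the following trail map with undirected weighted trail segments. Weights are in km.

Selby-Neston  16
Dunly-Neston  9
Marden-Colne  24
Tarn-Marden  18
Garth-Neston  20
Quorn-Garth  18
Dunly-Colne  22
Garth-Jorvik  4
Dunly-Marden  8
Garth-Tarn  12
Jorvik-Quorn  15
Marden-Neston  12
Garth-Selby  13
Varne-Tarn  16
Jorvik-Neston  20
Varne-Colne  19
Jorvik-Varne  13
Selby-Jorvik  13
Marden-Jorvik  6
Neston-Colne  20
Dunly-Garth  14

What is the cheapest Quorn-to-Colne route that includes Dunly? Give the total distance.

51 km

Best Quorn to Dunly: Quorn–Jorvik–Marden–Dunly costing 29
Best Dunly to Colne: Dunly–Colne costing 22
Total via Dunly: 29 + 22 = 51 km.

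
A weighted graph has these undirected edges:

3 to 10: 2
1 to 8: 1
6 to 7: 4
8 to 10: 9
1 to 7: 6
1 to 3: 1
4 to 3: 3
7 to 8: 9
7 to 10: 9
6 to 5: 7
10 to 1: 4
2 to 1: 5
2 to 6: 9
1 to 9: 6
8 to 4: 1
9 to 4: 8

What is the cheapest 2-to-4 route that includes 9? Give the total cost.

Best 2 to 9: 2–1–9 costing 11
Shortest 9→4: 9–4 = 8
Total via 9: 11 + 8 = 19.

19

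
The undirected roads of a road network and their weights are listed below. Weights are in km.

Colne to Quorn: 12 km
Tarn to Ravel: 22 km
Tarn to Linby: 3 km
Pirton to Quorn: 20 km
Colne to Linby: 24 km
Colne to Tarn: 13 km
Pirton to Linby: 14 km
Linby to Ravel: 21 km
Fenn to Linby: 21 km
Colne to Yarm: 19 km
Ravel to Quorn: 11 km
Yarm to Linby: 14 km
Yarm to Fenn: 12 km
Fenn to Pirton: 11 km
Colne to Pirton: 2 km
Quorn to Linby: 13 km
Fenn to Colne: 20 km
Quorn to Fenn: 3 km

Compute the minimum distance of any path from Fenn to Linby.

Settle nodes by increasing distance from Fenn:
Fenn: 0
Quorn: 3  (via Fenn)
Pirton: 11  (via Fenn)
Yarm: 12  (via Fenn)
Colne: 13  (via Pirton)
Ravel: 14  (via Quorn)
Linby: 16  (via Quorn)
Shortest route: Fenn → Quorn → Linby = 16 km.

16 km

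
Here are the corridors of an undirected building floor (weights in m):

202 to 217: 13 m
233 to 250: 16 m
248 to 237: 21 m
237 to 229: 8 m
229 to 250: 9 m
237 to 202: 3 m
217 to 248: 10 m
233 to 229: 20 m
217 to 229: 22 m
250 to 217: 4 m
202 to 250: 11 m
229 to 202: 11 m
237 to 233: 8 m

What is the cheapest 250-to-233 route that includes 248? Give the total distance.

Best 250 to 248: 250 → 217 → 248 costing 14
Shortest 248→233: 248 → 237 → 233 = 29
Total via 248: 14 + 29 = 43 m.

43 m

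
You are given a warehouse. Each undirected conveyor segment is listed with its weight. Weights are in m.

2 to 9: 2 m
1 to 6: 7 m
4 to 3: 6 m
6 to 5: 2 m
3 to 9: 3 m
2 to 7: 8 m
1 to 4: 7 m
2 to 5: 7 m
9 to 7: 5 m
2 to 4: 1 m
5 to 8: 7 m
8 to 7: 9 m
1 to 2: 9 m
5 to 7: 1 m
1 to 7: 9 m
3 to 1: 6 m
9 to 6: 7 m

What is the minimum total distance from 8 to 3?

16 m

Running Dijkstra from 8:
8: 0
5: 7  (via 8)
7: 8  (via 5)
6: 9  (via 5)
9: 13  (via 7)
2: 14  (via 5)
4: 15  (via 2)
1: 16  (via 6)
3: 16  (via 9)
Shortest route: 8 → 5 → 7 → 9 → 3 = 16 m.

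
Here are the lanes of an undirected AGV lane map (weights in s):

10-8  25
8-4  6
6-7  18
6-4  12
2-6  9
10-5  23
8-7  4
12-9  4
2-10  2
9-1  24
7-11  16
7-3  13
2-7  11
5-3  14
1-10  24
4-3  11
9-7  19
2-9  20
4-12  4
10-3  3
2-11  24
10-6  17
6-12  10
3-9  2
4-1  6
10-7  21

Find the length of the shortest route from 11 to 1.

Settle nodes by increasing distance from 11:
11: 0
7: 16  (via 11)
8: 20  (via 7)
2: 24  (via 11)
4: 26  (via 8)
10: 26  (via 2)
3: 29  (via 7)
12: 30  (via 4)
9: 31  (via 3)
1: 32  (via 4)
Shortest route: 11–7–8–4–1 = 32 s.

32 s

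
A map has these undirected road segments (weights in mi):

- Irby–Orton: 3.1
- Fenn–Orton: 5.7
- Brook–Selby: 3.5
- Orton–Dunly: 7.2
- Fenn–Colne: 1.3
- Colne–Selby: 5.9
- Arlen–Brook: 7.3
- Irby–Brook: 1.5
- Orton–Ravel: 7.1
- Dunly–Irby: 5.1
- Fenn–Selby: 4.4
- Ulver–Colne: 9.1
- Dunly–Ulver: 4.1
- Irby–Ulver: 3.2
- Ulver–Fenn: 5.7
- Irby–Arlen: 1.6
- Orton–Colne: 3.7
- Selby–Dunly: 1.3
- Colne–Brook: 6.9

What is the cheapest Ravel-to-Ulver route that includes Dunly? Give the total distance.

Best Ravel to Dunly: Ravel–Orton–Dunly costing 14.3
Best Dunly to Ulver: Dunly–Ulver costing 4.1
Total via Dunly: 14.3 + 4.1 = 18.4 mi.

18.4 mi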